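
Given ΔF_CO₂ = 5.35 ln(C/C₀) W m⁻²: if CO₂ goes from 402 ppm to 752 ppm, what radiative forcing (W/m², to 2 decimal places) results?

ΔF = 3.35 W/m²

CO₂: 5.35 × ln(752/402) = 5.35 × ln(1.87065) = 5.35 × 0.62629 = 3.3507 W/m².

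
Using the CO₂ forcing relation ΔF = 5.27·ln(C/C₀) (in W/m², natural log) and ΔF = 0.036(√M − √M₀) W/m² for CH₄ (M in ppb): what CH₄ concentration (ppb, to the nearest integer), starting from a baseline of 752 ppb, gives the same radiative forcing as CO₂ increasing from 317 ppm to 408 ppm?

CO₂ forcing: 5.27 × ln(408/317) = 5.27 × 0.252365 = 1.32996 W/m².
Set 0.036(√M − √752) = 1.32996: √M = 1.32996/0.036 + √752 = 36.9433 + 27.4226 = 64.3659.
M = (64.3659)² = 4142.97 ppb.

M ≈ 4143 ppb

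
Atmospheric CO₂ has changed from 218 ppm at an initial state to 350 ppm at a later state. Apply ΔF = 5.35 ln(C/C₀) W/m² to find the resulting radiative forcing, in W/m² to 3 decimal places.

CO₂: 5.35 × ln(350/218) = 5.35 × ln(1.60550) = 5.35 × 0.47344 = 2.5329 W/m².

ΔF = 2.533 W/m²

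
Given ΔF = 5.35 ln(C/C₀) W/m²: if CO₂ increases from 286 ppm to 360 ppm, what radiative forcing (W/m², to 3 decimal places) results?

ΔF = 1.231 W/m²

CO₂: 5.35 × ln(360/286) = 5.35 × ln(1.25874) = 5.35 × 0.23011 = 1.2311 W/m².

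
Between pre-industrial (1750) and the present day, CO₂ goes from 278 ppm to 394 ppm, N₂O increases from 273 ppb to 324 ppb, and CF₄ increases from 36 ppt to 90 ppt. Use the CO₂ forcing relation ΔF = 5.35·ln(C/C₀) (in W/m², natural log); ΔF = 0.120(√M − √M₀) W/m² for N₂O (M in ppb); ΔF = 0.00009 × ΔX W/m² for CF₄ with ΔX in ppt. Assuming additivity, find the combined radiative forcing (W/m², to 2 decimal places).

ΔF = 2.05 W/m²

CO₂: 5.35 × ln(394/278) = 5.35 × ln(1.41727) = 5.35 × 0.34873 = 1.8657 W/m².
N₂O: 0.120 × (√324 − √273) = 0.120 × (18.0000 − 16.5227) = 0.120 × 1.4773 = 0.1773 W/m².
CF₄: ΔF = 0.00009 × (90 − 36) = 0.00009 × 54 = 0.0049 W/m².
Total ΔF = 1.8657 + 0.1773 + 0.0049 = 2.0479 W/m².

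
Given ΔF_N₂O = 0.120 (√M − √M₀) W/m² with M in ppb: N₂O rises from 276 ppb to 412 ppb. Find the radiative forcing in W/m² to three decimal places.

ΔF = 0.442 W/m²

N₂O: 0.120 × (√412 − √276) = 0.120 × (20.2978 − 16.6132) = 0.120 × 3.6846 = 0.4422 W/m².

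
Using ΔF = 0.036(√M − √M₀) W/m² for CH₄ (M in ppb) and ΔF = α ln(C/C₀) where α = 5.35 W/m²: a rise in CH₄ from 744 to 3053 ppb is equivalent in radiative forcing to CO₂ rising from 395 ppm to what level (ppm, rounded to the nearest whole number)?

CH₄ forcing: 0.036 × (√3053 − √744) = 0.036 × (55.2540 − 27.2764) = 0.036 × 27.9776 = 1.00719 W/m².
Set 5.35 ln(C/395) = 1.00719: ln(C/395) = 1.00719/5.35 = 0.18826, so C = 395 × e^0.18826 = 395 × 1.20715 = 476.82 ppm.

C ≈ 477 ppm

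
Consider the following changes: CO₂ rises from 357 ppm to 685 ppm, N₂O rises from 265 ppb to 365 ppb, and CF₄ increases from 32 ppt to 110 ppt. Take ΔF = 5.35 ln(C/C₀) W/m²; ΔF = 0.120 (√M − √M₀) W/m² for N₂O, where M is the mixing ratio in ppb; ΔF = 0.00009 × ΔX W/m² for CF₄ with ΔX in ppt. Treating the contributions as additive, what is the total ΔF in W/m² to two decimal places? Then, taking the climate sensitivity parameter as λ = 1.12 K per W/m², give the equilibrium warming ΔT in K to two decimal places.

CO₂: 5.35 × ln(685/357) = 5.35 × ln(1.91877) = 5.35 × 0.65168 = 3.4865 W/m².
N₂O: 0.120 × (√365 − √265) = 0.120 × (19.1050 − 16.2788) = 0.120 × 2.8262 = 0.3391 W/m².
CF₄: ΔF = 0.00009 × (110 − 32) = 0.00009 × 78 = 0.0070 W/m².
Total ΔF = 3.4865 + 0.3391 + 0.0070 = 3.8326 W/m².
ΔT = λ ΔF = 1.12 × 3.83 = 4.2896 K.

ΔF = 3.83 W/m²; ΔT = 4.29 K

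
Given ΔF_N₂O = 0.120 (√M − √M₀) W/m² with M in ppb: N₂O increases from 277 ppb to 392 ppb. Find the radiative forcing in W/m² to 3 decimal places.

ΔF = 0.379 W/m²

N₂O: 0.120 × (√392 − √277) = 0.120 × (19.7990 − 16.6433) = 0.120 × 3.1557 = 0.3787 W/m².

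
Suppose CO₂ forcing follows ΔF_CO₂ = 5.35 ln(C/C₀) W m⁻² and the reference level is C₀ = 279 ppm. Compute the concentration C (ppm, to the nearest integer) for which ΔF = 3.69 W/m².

Set 5.35 ln(C/279) = 3.69, so ln(C/279) = 3.69/5.35 = 0.68972.
Then C/279 = e^0.68972 = 1.99316, giving C = 279 × 1.99316 = 556.09 ppm.

C ≈ 556 ppm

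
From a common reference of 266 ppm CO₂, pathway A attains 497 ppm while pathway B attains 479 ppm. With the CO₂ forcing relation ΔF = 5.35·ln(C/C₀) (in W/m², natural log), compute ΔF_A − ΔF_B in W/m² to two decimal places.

ΔF_A − ΔF_B = 0.20 W/m²

ΔF_A = 5.35 ln(497/266) = 5.35 × 0.62509 = 3.3442 W/m².
ΔF_B = 5.35 ln(479/266) = 5.35 × 0.58820 = 3.1469 W/m².
Difference: 3.3442 − 3.1469 = 0.1973 W/m².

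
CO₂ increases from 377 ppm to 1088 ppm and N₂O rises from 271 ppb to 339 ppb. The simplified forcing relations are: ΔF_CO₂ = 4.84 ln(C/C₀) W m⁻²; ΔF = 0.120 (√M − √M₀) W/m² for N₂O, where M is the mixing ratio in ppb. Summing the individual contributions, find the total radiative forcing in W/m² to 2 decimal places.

ΔF = 5.36 W/m²

CO₂: 4.84 × ln(1088/377) = 4.84 × ln(2.88594) = 4.84 × 1.05985 = 5.1297 W/m².
N₂O: 0.120 × (√339 − √271) = 0.120 × (18.4120 − 16.4621) = 0.120 × 1.9499 = 0.2340 W/m².
Total ΔF = 5.1297 + 0.2340 = 5.3637 W/m².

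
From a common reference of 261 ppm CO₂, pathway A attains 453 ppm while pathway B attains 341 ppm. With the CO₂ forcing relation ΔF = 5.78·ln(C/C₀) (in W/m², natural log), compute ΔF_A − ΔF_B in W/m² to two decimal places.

ΔF_A − ΔF_B = 1.64 W/m²

ΔF_A = 5.78 ln(453/261) = 5.78 × 0.55137 = 3.1869 W/m².
ΔF_B = 5.78 ln(341/261) = 5.78 × 0.26736 = 1.5453 W/m².
Difference: 3.1869 − 1.5453 = 1.6416 W/m².
(Equivalently, ΔF_A − ΔF_B = 5.78 ln(453/341) = 5.78 × 0.28401 = 1.6416 W/m².)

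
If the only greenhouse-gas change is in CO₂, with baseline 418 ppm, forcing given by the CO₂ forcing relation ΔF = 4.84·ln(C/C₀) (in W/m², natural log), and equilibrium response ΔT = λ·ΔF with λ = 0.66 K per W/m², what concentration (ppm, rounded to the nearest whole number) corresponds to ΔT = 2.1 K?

Required forcing: ΔF = ΔT/λ = 2.1/0.66 = 3.1818 W/m².
Then ln(C/418) = ΔF/4.84 = 3.1818/4.84 = 0.65740.
So C = 418 × e^0.65740 = 418 × 1.92977 = 806.64 ppm.

C ≈ 807 ppm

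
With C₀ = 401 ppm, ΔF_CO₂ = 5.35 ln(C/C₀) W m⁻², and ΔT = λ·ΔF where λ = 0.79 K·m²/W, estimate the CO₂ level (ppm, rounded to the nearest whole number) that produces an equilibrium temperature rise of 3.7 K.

C ≈ 962 ppm

Required forcing: ΔF = ΔT/λ = 3.7/0.79 = 4.6835 W/m².
Then ln(C/401) = ΔF/5.35 = 4.6835/5.35 = 0.87542.
So C = 401 × e^0.87542 = 401 × 2.39988 = 962.35 ppm.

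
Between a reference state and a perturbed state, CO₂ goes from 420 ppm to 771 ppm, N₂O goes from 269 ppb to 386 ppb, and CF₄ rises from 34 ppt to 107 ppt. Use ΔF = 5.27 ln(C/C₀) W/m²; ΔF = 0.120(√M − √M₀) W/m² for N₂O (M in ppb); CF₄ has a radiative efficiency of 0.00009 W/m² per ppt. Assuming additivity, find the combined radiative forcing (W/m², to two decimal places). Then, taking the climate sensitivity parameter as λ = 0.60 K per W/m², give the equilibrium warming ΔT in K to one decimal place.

ΔF = 3.60 W/m²; ΔT = 2.2 K

CO₂: 5.27 × ln(771/420) = 5.27 × ln(1.83571) = 5.27 × 0.60743 = 3.2012 W/m².
N₂O: 0.120 × (√386 − √269) = 0.120 × (19.6469 − 16.4012) = 0.120 × 3.2457 = 0.3895 W/m².
CF₄: ΔF = 0.00009 × (107 − 34) = 0.00009 × 73 = 0.0066 W/m².
Total ΔF = 3.2012 + 0.3895 + 0.0066 = 3.5973 W/m².
ΔT = λ ΔF = 0.60 × 3.60 = 2.1600 K.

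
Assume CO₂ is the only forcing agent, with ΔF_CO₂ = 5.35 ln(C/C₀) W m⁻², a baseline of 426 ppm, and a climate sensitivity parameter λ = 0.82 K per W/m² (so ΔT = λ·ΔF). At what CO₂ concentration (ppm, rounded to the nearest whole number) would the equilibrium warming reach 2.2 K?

Required forcing: ΔF = ΔT/λ = 2.2/0.82 = 2.6829 W/m².
Then ln(C/426) = ΔF/5.35 = 2.6829/5.35 = 0.50148.
So C = 426 × e^0.50148 = 426 × 1.65116 = 703.39 ppm.

C ≈ 703 ppm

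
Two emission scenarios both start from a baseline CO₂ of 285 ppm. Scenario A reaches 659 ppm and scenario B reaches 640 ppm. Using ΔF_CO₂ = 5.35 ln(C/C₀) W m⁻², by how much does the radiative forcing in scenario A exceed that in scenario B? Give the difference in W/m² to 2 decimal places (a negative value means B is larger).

ΔF_A − ΔF_B = 0.16 W/m²

ΔF_A = 5.35 ln(659/285) = 5.35 × 0.83823 = 4.4845 W/m².
ΔF_B = 5.35 ln(640/285) = 5.35 × 0.80898 = 4.3280 W/m².
Difference: 4.4845 − 4.3280 = 0.1565 W/m².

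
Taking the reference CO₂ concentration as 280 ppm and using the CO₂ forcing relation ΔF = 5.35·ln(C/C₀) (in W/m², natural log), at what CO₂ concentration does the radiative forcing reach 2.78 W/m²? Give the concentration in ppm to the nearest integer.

C ≈ 471 ppm

Set 5.35 ln(C/280) = 2.78, so ln(C/280) = 2.78/5.35 = 0.51963.
Then C/280 = e^0.51963 = 1.68141, giving C = 280 × 1.68141 = 470.79 ppm.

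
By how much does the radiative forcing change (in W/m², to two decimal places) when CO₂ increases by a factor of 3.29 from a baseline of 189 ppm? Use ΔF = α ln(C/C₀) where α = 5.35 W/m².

ΔF = 6.37 W/m²

ΔF = 5.35 × ln(3.29) = 5.35 × 1.19089 = 6.3713 W/m².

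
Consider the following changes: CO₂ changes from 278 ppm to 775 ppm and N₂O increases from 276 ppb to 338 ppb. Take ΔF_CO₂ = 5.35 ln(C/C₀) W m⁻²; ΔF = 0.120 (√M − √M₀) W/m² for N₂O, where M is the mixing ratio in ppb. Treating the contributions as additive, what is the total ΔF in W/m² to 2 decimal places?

CO₂: 5.35 × ln(775/278) = 5.35 × ln(2.78777) = 5.35 × 1.02524 = 5.4850 W/m².
N₂O: 0.120 × (√338 − √276) = 0.120 × (18.3848 − 16.6132) = 0.120 × 1.7716 = 0.2126 W/m².
Total ΔF = 5.4850 + 0.2126 = 5.6976 W/m².

ΔF = 5.70 W/m²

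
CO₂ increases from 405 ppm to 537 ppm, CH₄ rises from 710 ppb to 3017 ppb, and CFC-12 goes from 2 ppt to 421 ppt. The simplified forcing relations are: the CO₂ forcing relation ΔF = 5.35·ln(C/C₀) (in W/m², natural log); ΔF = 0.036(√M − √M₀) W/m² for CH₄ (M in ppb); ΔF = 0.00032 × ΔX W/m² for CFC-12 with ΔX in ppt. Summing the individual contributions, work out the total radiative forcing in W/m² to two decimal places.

CO₂: 5.35 × ln(537/405) = 5.35 × ln(1.32593) = 5.35 × 0.28211 = 1.5093 W/m².
CH₄: 0.036 × (√3017 − √710) = 0.036 × (54.9272 − 26.6458) = 0.036 × 28.2814 = 1.0181 W/m².
CFC-12: ΔF = 0.00032 × (421 − 2) = 0.00032 × 419 = 0.1341 W/m².
Total ΔF = 1.5093 + 1.0181 + 0.1341 = 2.6615 W/m².

ΔF = 2.66 W/m²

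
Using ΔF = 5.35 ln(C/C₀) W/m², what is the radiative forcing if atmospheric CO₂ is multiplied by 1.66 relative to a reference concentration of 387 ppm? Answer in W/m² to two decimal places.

ΔF = 2.71 W/m²

Because the forcing depends only on the ratio C/C₀, the initial concentration does not enter.
ΔF = 5.35 × ln(1.66) = 5.35 × 0.50682 = 2.7115 W/m².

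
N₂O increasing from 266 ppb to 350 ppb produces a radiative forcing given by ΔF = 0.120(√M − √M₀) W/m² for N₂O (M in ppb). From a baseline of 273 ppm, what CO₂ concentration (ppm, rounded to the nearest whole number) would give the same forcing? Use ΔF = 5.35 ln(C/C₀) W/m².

N₂O forcing: 0.120 × (√350 − √266) = 0.120 × (18.7083 − 16.3095) = 0.120 × 2.3988 = 0.28786 W/m².
Set 5.35 ln(C/273) = 0.28786: ln(C/273) = 0.28786/5.35 = 0.05381, so C = 273 × e^0.05381 = 273 × 1.05528 = 288.09 ppm.

C ≈ 288 ppm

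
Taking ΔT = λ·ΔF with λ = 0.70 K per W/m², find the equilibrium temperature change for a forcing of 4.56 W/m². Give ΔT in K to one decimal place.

ΔT = λ ΔF = 0.70 × 4.56 = 3.1920 K.

ΔT = 3.2 K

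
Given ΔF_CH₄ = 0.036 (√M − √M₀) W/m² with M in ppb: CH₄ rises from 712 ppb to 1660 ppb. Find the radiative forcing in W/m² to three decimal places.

ΔF = 0.506 W/m²

CH₄: 0.036 × (√1660 − √712) = 0.036 × (40.7431 − 26.6833) = 0.036 × 14.0598 = 0.5062 W/m².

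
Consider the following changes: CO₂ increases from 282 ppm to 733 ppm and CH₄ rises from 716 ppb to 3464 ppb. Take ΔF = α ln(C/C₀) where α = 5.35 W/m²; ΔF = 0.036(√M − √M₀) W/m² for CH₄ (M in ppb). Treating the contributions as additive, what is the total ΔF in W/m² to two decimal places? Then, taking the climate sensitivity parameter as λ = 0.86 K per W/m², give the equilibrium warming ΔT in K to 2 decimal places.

CO₂: 5.35 × ln(733/282) = 5.35 × ln(2.59929) = 5.35 × 0.95524 = 5.1105 W/m².
CH₄: 0.036 × (√3464 − √716) = 0.036 × (58.8558 − 26.7582) = 0.036 × 32.0976 = 1.1555 W/m².
Total ΔF = 5.1105 + 1.1555 = 6.2660 W/m².
ΔT = λ ΔF = 0.86 × 6.27 = 5.3922 K.

ΔF = 6.27 W/m²; ΔT = 5.39 K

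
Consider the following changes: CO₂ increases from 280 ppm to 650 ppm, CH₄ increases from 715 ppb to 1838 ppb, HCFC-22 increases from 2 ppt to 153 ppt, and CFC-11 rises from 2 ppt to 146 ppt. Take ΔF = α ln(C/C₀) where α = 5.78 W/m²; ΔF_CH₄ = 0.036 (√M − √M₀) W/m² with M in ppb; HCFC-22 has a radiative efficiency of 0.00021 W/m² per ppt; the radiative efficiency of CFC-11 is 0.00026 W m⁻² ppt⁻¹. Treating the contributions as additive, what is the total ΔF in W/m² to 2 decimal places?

CO₂: 5.78 × ln(650/280) = 5.78 × ln(2.32143) = 5.78 × 0.84218 = 4.8678 W/m².
CH₄: 0.036 × (√1838 − √715) = 0.036 × (42.8719 − 26.7395) = 0.036 × 16.1324 = 0.5808 W/m².
HCFC-22: ΔF = 0.00021 × (153 − 2) = 0.00021 × 151 = 0.0317 W/m².
CFC-11: ΔF = 0.00026 × (146 − 2) = 0.00026 × 144 = 0.0374 W/m².
Total ΔF = 4.8678 + 0.5808 + 0.0317 + 0.0374 = 5.5177 W/m².

ΔF = 5.52 W/m²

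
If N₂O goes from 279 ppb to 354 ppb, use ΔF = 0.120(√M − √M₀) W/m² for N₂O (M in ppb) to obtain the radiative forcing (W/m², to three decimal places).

N₂O: 0.120 × (√354 − √279) = 0.120 × (18.8149 − 16.7033) = 0.120 × 2.1116 = 0.2534 W/m².

ΔF = 0.253 W/m²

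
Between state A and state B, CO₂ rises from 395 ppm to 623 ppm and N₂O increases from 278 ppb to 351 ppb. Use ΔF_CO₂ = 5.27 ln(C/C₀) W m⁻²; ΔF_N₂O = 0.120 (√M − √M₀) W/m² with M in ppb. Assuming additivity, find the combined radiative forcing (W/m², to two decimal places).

CO₂: 5.27 × ln(623/395) = 5.27 × ln(1.57722) = 5.27 × 0.45566 = 2.4013 W/m².
N₂O: 0.120 × (√351 − √278) = 0.120 × (18.7350 − 16.6733) = 0.120 × 2.0617 = 0.2474 W/m².
Total ΔF = 2.4013 + 0.2474 = 2.6487 W/m².

ΔF = 2.65 W/m²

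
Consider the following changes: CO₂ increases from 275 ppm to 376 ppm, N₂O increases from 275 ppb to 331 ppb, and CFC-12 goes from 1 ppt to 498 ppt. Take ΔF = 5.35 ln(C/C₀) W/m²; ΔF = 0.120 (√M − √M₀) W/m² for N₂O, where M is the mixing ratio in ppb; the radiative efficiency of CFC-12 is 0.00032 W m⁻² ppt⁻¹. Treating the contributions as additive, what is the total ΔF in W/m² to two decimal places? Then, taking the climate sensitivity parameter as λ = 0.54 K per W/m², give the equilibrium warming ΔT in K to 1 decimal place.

ΔF = 2.03 W/m²; ΔT = 1.1 K

CO₂: 5.35 × ln(376/275) = 5.35 × ln(1.36727) = 5.35 × 0.31282 = 1.6736 W/m².
N₂O: 0.120 × (√331 − √275) = 0.120 × (18.1934 − 16.5831) = 0.120 × 1.6103 = 0.1932 W/m².
CFC-12: ΔF = 0.00032 × (498 − 1) = 0.00032 × 497 = 0.1590 W/m².
Total ΔF = 1.6736 + 0.1932 + 0.1590 = 2.0258 W/m².
ΔT = λ ΔF = 0.54 × 2.03 = 1.0962 K.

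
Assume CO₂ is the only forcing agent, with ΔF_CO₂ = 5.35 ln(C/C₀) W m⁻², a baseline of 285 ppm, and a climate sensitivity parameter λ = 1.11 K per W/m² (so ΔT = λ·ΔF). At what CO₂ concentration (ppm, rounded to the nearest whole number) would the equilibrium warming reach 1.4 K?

C ≈ 361 ppm

Required forcing: ΔF = ΔT/λ = 1.4/1.11 = 1.2613 W/m².
Then ln(C/285) = ΔF/5.35 = 1.2613/5.35 = 0.23576.
So C = 285 × e^0.23576 = 285 × 1.26587 = 360.77 ppm.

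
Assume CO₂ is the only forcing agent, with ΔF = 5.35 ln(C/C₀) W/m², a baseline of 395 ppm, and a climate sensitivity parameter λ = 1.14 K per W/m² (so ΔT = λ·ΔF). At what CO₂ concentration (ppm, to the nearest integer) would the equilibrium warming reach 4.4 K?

Required forcing: ΔF = ΔT/λ = 4.4/1.14 = 3.8596 W/m².
Then ln(C/395) = ΔF/5.35 = 3.8596/5.35 = 0.72142.
So C = 395 × e^0.72142 = 395 × 2.05735 = 812.65 ppm.

C ≈ 813 ppm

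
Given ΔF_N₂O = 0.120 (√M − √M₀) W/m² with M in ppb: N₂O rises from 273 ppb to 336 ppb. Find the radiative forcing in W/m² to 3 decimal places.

ΔF = 0.217 W/m²

N₂O: 0.120 × (√336 − √273) = 0.120 × (18.3303 − 16.5227) = 0.120 × 1.8076 = 0.2169 W/m².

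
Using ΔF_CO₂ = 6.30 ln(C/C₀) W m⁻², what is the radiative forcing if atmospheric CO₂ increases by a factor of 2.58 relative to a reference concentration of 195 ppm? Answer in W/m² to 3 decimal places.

ΔF = 5.971 W/m²

Because the forcing depends only on the ratio C/C₀, the initial concentration does not enter.
ΔF = 6.30 × ln(2.58) = 6.30 × 0.94779 = 5.9711 W/m².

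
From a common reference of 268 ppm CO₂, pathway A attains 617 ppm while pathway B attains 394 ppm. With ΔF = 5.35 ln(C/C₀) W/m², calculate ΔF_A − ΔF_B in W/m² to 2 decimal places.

ΔF_A = 5.35 ln(617/268) = 5.35 × 0.83388 = 4.4613 W/m².
ΔF_B = 5.35 ln(394/268) = 5.35 × 0.38536 = 2.0617 W/m².
Difference: 4.4613 − 2.0617 = 2.3996 W/m².
(Equivalently, ΔF_A − ΔF_B = 5.35 ln(617/394) = 5.35 × 0.44852 = 2.3996 W/m².)

ΔF_A − ΔF_B = 2.40 W/m²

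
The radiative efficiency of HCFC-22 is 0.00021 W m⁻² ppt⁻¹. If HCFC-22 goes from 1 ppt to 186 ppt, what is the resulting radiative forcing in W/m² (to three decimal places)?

HCFC-22: ΔF = 0.00021 × (186 − 1) = 0.00021 × 185 = 0.0389 W/m².

ΔF = 0.039 W/m²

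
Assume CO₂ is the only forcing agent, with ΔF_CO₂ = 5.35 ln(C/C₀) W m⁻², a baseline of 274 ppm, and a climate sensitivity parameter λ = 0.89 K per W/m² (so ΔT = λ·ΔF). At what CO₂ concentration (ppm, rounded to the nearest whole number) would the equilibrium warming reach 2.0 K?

C ≈ 417 ppm

Required forcing: ΔF = ΔT/λ = 2.0/0.89 = 2.2472 W/m².
Then ln(C/274) = ΔF/5.35 = 2.2472/5.35 = 0.42004.
So C = 274 × e^0.42004 = 274 × 1.52202 = 417.03 ppm.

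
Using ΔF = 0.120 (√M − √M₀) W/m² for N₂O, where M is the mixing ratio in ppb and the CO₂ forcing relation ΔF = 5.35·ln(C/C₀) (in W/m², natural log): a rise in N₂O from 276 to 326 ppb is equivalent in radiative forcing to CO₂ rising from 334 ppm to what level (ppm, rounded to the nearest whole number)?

N₂O forcing: 0.120 × (√326 − √276) = 0.120 × (18.0555 − 16.6132) = 0.120 × 1.4423 = 0.17308 W/m².
Set 5.35 ln(C/334) = 0.17308: ln(C/334) = 0.17308/5.35 = 0.03235, so C = 334 × e^0.03235 = 334 × 1.03288 = 344.98 ppm.

C ≈ 345 ppm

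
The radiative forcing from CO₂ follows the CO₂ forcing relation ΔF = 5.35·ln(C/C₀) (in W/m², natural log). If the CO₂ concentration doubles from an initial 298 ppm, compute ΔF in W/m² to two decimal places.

Because the forcing depends only on the ratio C/C₀, the initial concentration does not enter.
ΔF = 5.35 × ln(2) = 5.35 × 0.69315 = 3.7084 W/m².

ΔF = 3.71 W/m²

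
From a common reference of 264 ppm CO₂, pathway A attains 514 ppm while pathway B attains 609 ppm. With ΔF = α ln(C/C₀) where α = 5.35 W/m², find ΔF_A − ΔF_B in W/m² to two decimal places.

ΔF_A − ΔF_B = -0.91 W/m²

ΔF_A = 5.35 ln(514/264) = 5.35 × 0.66627 = 3.5645 W/m².
ΔF_B = 5.35 ln(609/264) = 5.35 × 0.83587 = 4.4719 W/m².
Difference: 3.5645 − 4.4719 = -0.9074 W/m².
(Equivalently, ΔF_A − ΔF_B = 5.35 ln(514/609) = 5.35 × -0.16960 = -0.9074 W/m².)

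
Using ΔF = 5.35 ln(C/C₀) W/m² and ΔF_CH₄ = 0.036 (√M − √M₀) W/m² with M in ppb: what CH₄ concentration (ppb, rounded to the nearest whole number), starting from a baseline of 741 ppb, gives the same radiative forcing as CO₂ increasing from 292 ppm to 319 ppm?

M ≈ 1629 ppb

CO₂ forcing: 5.35 × ln(319/292) = 5.35 × 0.088437 = 0.47314 W/m².
Set 0.036(√M − √741) = 0.47314: √M = 0.47314/0.036 + √741 = 13.1428 + 27.2213 = 40.3641.
M = (40.3641)² = 1629.26 ppb.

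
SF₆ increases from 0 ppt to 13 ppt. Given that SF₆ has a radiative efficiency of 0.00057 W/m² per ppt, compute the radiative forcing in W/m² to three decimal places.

ΔF = 0.007 W/m²

SF₆: ΔF = 0.00057 × (13 − 0) = 0.00057 × 13 = 0.0074 W/m².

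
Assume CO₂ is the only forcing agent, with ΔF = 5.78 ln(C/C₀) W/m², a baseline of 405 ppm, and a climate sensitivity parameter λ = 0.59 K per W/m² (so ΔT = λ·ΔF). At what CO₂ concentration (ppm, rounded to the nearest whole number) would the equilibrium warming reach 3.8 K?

C ≈ 1234 ppm

Required forcing: ΔF = ΔT/λ = 3.8/0.59 = 6.4407 W/m².
Then ln(C/405) = ΔF/5.78 = 6.4407/5.78 = 1.11431.
So C = 405 × e^1.11431 = 405 × 3.04746 = 1234.22 ppm.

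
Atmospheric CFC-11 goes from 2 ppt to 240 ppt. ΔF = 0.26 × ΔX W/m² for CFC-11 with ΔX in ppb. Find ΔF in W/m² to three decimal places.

CFC-11: Δ = 240 − 2 = 238 ppt = 0.238 ppb; ΔF = 0.26 × 0.238 = 0.0619 W/m².

ΔF = 0.062 W/m²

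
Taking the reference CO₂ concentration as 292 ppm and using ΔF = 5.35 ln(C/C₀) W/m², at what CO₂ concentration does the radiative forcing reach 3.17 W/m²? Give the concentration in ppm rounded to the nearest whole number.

Set 5.35 ln(C/292) = 3.17, so ln(C/292) = 3.17/5.35 = 0.59252.
Then C/292 = e^0.59252 = 1.80854, giving C = 292 × 1.80854 = 528.09 ppm.

C ≈ 528 ppm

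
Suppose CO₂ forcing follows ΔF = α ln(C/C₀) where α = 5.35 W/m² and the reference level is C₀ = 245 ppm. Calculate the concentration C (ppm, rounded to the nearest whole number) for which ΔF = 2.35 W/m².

C ≈ 380 ppm

Set 5.35 ln(C/245) = 2.35, so ln(C/245) = 2.35/5.35 = 0.43925.
Then C/245 = e^0.43925 = 1.55154, giving C = 245 × 1.55154 = 380.13 ppm.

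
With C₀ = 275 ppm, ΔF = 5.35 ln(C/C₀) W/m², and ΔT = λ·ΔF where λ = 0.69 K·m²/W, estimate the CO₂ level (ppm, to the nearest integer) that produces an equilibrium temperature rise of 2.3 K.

C ≈ 513 ppm

Required forcing: ΔF = ΔT/λ = 2.3/0.69 = 3.3333 W/m².
Then ln(C/275) = ΔF/5.35 = 3.3333/5.35 = 0.62305.
So C = 275 × e^0.62305 = 275 × 1.86461 = 512.77 ppm.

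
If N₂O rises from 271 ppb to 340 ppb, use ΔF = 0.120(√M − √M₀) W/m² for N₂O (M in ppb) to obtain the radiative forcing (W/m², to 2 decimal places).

ΔF = 0.24 W/m²

N₂O: 0.120 × (√340 − √271) = 0.120 × (18.4391 − 16.4621) = 0.120 × 1.9770 = 0.2372 W/m².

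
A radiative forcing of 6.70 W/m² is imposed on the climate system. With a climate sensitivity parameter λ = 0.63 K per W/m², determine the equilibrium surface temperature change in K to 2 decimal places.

ΔT = λ ΔF = 0.63 × 6.70 = 4.2210 K.

ΔT = 4.22 K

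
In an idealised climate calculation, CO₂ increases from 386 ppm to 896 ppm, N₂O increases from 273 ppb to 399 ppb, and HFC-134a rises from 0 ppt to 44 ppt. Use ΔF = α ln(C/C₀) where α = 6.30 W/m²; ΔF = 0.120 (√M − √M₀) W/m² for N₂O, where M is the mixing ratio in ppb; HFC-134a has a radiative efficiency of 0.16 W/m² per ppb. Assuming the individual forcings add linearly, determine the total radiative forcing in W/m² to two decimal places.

ΔF = 5.73 W/m²

CO₂: 6.30 × ln(896/386) = 6.30 × ln(2.32124) = 6.30 × 0.84210 = 5.3052 W/m².
N₂O: 0.120 × (√399 − √273) = 0.120 × (19.9750 − 16.5227) = 0.120 × 3.4523 = 0.4143 W/m².
HFC-134a: Δ = 44 − 0 = 44 ppt = 0.044 ppb; ΔF = 0.16 × 0.044 = 0.0070 W/m².
Total ΔF = 5.3052 + 0.4143 + 0.0070 = 5.7265 W/m².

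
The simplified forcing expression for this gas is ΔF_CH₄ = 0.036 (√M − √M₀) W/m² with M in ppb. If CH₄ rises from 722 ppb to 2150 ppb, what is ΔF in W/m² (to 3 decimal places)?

CH₄: 0.036 × (√2150 − √722) = 0.036 × (46.3681 − 26.8701) = 0.036 × 19.4980 = 0.7019 W/m².

ΔF = 0.702 W/m²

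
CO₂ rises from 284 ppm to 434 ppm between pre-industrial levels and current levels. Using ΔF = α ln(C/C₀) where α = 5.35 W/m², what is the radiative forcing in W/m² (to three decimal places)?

ΔF = 2.269 W/m²

CO₂: 5.35 × ln(434/284) = 5.35 × ln(1.52817) = 5.35 × 0.42407 = 2.2688 W/m².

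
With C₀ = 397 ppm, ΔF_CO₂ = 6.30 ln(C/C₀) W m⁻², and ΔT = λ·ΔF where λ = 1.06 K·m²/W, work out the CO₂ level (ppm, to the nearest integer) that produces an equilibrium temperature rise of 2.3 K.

C ≈ 560 ppm

Required forcing: ΔF = ΔT/λ = 2.3/1.06 = 2.1698 W/m².
Then ln(C/397) = ΔF/6.30 = 2.1698/6.30 = 0.34441.
So C = 397 × e^0.34441 = 397 × 1.41116 = 560.23 ppm.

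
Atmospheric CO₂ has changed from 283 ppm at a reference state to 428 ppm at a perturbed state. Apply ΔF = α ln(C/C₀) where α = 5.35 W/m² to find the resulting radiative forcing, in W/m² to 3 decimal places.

CO₂ absorption bands are partially saturated, so forcing scales with the logarithm of the concentration ratio.
CO₂: 5.35 × ln(428/283) = 5.35 × ln(1.51237) = 5.35 × 0.41368 = 2.2132 W/m².

ΔF = 2.213 W/m²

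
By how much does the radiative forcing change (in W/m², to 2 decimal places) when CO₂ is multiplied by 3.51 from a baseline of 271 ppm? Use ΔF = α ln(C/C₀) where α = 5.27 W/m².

ΔF = 6.62 W/m²

ΔF = 5.27 × ln(3.51) = 5.27 × 1.25562 = 6.6171 W/m².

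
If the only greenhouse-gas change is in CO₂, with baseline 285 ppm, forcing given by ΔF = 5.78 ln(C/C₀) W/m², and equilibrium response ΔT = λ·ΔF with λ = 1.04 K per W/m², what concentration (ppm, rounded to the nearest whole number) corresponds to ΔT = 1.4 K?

Required forcing: ΔF = ΔT/λ = 1.4/1.04 = 1.3462 W/m².
Then ln(C/285) = ΔF/5.78 = 1.3462/5.78 = 0.23291.
So C = 285 × e^0.23291 = 285 × 1.26227 = 359.75 ppm.

C ≈ 360 ppm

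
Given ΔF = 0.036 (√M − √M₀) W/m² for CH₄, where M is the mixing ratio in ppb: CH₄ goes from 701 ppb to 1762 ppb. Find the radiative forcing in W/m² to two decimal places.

CH₄: 0.036 × (√1762 − √701) = 0.036 × (41.9762 − 26.4764) = 0.036 × 15.4998 = 0.5580 W/m².

ΔF = 0.56 W/m²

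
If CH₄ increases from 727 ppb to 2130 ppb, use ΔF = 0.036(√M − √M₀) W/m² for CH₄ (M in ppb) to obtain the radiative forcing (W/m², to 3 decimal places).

ΔF = 0.691 W/m²

CH₄: 0.036 × (√2130 − √727) = 0.036 × (46.1519 − 26.9629) = 0.036 × 19.1890 = 0.6908 W/m².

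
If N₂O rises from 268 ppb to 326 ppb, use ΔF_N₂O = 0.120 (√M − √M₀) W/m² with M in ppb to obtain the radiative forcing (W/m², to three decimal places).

N₂O: 0.120 × (√326 − √268) = 0.120 × (18.0555 − 16.3707) = 0.120 × 1.6848 = 0.2022 W/m².

ΔF = 0.202 W/m²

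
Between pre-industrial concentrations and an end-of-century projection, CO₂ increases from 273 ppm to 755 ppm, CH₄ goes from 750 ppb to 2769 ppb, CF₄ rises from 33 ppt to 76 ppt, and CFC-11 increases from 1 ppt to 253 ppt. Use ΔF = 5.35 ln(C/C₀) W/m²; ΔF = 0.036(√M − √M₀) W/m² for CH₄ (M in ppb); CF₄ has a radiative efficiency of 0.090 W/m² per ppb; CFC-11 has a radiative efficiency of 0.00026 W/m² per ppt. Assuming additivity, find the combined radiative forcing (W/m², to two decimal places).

ΔF = 6.42 W/m²

CO₂: 5.35 × ln(755/273) = 5.35 × ln(2.76557) = 5.35 × 1.01725 = 5.4423 W/m².
CH₄: 0.036 × (√2769 − √750) = 0.036 × (52.6213 − 27.3861) = 0.036 × 25.2352 = 0.9085 W/m².
CF₄: Δ = 76 − 33 = 43 ppt = 0.043 ppb; ΔF = 0.090 × 0.043 = 0.0039 W/m².
CFC-11: ΔF = 0.00026 × (253 − 1) = 0.00026 × 252 = 0.0655 W/m².
Total ΔF = 5.4423 + 0.9085 + 0.0039 + 0.0655 = 6.4202 W/m².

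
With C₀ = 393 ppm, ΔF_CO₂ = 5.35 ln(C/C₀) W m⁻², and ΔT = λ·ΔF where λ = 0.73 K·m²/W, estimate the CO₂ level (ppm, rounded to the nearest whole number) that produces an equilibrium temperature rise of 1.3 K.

Required forcing: ΔF = ΔT/λ = 1.3/0.73 = 1.7808 W/m².
Then ln(C/393) = ΔF/5.35 = 1.7808/5.35 = 0.33286.
So C = 393 × e^0.33286 = 393 × 1.39495 = 548.22 ppm.

C ≈ 548 ppm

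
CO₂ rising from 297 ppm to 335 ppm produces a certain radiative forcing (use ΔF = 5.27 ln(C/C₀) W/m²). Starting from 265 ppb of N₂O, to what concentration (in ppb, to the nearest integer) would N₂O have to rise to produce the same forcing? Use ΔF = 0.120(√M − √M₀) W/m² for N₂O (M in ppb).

CO₂ forcing: 5.27 × ln(335/297) = 5.27 × 0.120398 = 0.63450 W/m².
Set 0.120(√M − √265) = 0.63450: √M = 0.63450/0.120 + √265 = 5.2875 + 16.2788 = 21.5663.
M = (21.5663)² = 465.11 ppb.

M ≈ 465 ppb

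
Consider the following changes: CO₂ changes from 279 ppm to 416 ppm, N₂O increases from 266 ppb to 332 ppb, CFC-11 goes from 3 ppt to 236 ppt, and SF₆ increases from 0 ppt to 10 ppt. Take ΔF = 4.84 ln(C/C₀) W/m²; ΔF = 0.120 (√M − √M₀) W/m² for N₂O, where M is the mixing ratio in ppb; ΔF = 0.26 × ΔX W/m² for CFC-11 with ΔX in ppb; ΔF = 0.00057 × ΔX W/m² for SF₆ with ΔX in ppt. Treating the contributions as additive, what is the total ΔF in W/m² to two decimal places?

CO₂: 4.84 × ln(416/279) = 4.84 × ln(1.49104) = 4.84 × 0.39947 = 1.9334 W/m².
N₂O: 0.120 × (√332 − √266) = 0.120 × (18.2209 − 16.3095) = 0.120 × 1.9114 = 0.2294 W/m².
CFC-11: Δ = 236 − 3 = 233 ppt = 0.233 ppb; ΔF = 0.26 × 0.233 = 0.0606 W/m².
SF₆: ΔF = 0.00057 × (10 − 0) = 0.00057 × 10 = 0.0057 W/m².
Total ΔF = 1.9334 + 0.2294 + 0.0606 + 0.0057 = 2.2291 W/m².

ΔF = 2.23 W/m²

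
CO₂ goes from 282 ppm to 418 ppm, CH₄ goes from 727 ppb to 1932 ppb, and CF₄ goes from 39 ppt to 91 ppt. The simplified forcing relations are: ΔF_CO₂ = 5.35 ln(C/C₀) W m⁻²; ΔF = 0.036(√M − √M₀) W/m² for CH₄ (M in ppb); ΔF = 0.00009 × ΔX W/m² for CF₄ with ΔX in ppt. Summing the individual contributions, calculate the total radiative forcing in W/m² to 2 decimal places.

ΔF = 2.72 W/m²

CO₂: 5.35 × ln(418/282) = 5.35 × ln(1.48227) = 5.35 × 0.39357 = 2.1056 W/m².
CH₄: 0.036 × (√1932 − √727) = 0.036 × (43.9545 − 26.9629) = 0.036 × 16.9916 = 0.6117 W/m².
CF₄: ΔF = 0.00009 × (91 − 39) = 0.00009 × 52 = 0.0047 W/m².
Total ΔF = 2.1056 + 0.6117 + 0.0047 = 2.7220 W/m².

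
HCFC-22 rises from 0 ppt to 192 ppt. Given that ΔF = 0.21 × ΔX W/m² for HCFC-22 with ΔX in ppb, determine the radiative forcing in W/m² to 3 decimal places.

HCFC-22: Δ = 192 − 0 = 192 ppt = 0.192 ppb; ΔF = 0.21 × 0.192 = 0.0403 W/m².

ΔF = 0.040 W/m²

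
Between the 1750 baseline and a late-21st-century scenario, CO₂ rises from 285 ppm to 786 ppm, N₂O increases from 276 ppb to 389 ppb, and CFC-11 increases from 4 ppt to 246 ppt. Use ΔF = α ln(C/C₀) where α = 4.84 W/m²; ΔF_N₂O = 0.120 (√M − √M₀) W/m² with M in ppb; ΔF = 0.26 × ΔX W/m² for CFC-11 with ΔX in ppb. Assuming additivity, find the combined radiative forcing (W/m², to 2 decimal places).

ΔF = 5.35 W/m²

CO₂: 4.84 × ln(786/285) = 4.84 × ln(2.75789) = 4.84 × 1.01447 = 4.9100 W/m².
N₂O: 0.120 × (√389 − √276) = 0.120 × (19.7231 − 16.6132) = 0.120 × 3.1099 = 0.3732 W/m².
CFC-11: Δ = 246 − 4 = 242 ppt = 0.242 ppb; ΔF = 0.26 × 0.242 = 0.0629 W/m².
Total ΔF = 4.9100 + 0.3732 + 0.0629 = 5.3461 W/m².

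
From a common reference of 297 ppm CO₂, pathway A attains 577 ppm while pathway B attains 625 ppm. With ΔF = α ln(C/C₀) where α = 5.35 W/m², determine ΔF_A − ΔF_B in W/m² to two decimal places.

ΔF_A − ΔF_B = -0.43 W/m²

ΔF_A = 5.35 ln(577/297) = 5.35 × 0.66411 = 3.5530 W/m².
ΔF_B = 5.35 ln(625/297) = 5.35 × 0.74402 = 3.9805 W/m².
Difference: 3.5530 − 3.9805 = -0.4275 W/m².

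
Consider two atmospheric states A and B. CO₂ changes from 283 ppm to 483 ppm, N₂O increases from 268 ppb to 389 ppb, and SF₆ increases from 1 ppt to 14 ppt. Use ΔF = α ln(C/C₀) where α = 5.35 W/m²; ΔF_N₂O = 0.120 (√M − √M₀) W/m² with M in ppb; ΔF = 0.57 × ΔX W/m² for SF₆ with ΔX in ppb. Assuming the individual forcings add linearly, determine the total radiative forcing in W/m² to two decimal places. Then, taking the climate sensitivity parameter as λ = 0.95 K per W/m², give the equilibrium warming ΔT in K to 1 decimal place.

ΔF = 3.27 W/m²; ΔT = 3.1 K

CO₂: 5.35 × ln(483/283) = 5.35 × ln(1.70671) = 5.35 × 0.53457 = 2.8599 W/m².
N₂O: 0.120 × (√389 − √268) = 0.120 × (19.7231 − 16.3707) = 0.120 × 3.3524 = 0.4023 W/m².
SF₆: Δ = 14 − 1 = 13 ppt = 0.013 ppb; ΔF = 0.57 × 0.013 = 0.0074 W/m².
Total ΔF = 2.8599 + 0.4023 + 0.0074 = 3.2696 W/m².
ΔT = λ ΔF = 0.95 × 3.27 = 3.1065 K.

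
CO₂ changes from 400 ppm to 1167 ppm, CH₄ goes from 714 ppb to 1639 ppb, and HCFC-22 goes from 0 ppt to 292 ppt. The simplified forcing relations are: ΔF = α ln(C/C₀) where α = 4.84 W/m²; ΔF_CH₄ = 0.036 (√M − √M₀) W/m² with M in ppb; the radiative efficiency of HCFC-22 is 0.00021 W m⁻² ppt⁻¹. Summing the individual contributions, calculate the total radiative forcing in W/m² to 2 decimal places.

CO₂: 4.84 × ln(1167/400) = 4.84 × ln(2.91750) = 4.84 × 1.07073 = 5.1823 W/m².
CH₄: 0.036 × (√1639 − √714) = 0.036 × (40.4846 − 26.7208) = 0.036 × 13.7638 = 0.4955 W/m².
HCFC-22: ΔF = 0.00021 × (292 − 0) = 0.00021 × 292 = 0.0613 W/m².
Total ΔF = 5.1823 + 0.4955 + 0.0613 = 5.7391 W/m².

ΔF = 5.74 W/m²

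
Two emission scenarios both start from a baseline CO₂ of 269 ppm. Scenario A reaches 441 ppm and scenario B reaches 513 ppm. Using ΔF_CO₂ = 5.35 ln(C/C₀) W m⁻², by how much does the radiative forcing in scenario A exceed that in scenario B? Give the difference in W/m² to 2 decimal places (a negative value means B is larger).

ΔF_A = 5.35 ln(441/269) = 5.35 × 0.49433 = 2.6447 W/m².
ΔF_B = 5.35 ln(513/269) = 5.35 × 0.64556 = 3.4537 W/m².
Difference: 2.6447 − 3.4537 = -0.8090 W/m².

ΔF_A − ΔF_B = -0.81 W/m²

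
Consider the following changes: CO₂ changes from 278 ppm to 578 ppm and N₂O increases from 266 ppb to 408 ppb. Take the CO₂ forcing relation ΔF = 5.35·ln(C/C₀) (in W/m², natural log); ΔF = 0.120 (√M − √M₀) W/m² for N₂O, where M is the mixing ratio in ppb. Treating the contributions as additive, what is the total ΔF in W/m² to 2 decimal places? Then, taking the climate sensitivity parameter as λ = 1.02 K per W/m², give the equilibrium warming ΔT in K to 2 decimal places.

CO₂: 5.35 × ln(578/278) = 5.35 × ln(2.07914) = 5.35 × 0.73195 = 3.9159 W/m².
N₂O: 0.120 × (√408 − √266) = 0.120 × (20.1990 − 16.3095) = 0.120 × 3.8895 = 0.4667 W/m².
Total ΔF = 3.9159 + 0.4667 = 4.3826 W/m².
ΔT = λ ΔF = 1.02 × 4.38 = 4.4676 K.

ΔF = 4.38 W/m²; ΔT = 4.47 K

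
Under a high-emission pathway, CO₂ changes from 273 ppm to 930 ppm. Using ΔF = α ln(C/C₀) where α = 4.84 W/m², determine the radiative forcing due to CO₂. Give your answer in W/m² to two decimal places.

CO₂ absorption bands are partially saturated, so forcing scales with the logarithm of the concentration ratio.
CO₂: 4.84 × ln(930/273) = 4.84 × ln(3.40659) = 4.84 × 1.22571 = 5.9324 W/m².

ΔF = 5.93 W/m²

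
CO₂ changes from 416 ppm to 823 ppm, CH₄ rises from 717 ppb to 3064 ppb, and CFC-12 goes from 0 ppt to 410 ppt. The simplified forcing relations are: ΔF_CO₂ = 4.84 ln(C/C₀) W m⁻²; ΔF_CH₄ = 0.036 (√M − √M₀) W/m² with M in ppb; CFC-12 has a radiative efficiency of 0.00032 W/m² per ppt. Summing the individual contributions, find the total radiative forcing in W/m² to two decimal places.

CO₂: 4.84 × ln(823/416) = 4.84 × ln(1.97837) = 4.84 × 0.68227 = 3.3022 W/m².
CH₄: 0.036 × (√3064 − √717) = 0.036 × (55.3534 − 26.7769) = 0.036 × 28.5765 = 1.0288 W/m².
CFC-12: ΔF = 0.00032 × (410 − 0) = 0.00032 × 410 = 0.1312 W/m².
Total ΔF = 3.3022 + 1.0288 + 0.1312 = 4.4622 W/m².

ΔF = 4.46 W/m²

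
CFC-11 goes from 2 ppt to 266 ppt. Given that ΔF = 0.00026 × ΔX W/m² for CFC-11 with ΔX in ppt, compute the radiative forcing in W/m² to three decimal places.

ΔF = 0.069 W/m²

CFC-11: ΔF = 0.00026 × (266 − 2) = 0.00026 × 264 = 0.0686 W/m².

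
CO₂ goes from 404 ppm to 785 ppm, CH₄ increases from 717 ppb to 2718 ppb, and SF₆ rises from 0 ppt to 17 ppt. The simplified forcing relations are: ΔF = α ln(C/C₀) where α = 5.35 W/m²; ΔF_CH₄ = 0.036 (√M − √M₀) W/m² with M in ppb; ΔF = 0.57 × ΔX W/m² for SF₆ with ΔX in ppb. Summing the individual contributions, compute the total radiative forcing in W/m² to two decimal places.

ΔF = 4.48 W/m²

CO₂: 5.35 × ln(785/404) = 5.35 × ln(1.94307) = 5.35 × 0.66427 = 3.5538 W/m².
CH₄: 0.036 × (√2718 − √717) = 0.036 × (52.1344 − 26.7769) = 0.036 × 25.3575 = 0.9129 W/m².
SF₆: Δ = 17 − 0 = 17 ppt = 0.017 ppb; ΔF = 0.57 × 0.017 = 0.0097 W/m².
Total ΔF = 3.5538 + 0.9129 + 0.0097 = 4.4764 W/m².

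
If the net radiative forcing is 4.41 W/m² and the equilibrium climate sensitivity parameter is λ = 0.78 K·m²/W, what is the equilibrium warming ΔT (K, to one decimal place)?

ΔT = λ ΔF = 0.78 × 4.41 = 3.4398 K.

ΔT = 3.4 K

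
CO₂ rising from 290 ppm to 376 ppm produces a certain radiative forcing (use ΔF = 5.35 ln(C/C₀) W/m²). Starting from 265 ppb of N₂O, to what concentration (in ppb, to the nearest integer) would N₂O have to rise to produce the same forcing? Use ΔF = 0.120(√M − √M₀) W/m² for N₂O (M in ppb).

CO₂ forcing: 5.35 × ln(376/290) = 5.35 × 0.259708 = 1.38944 W/m².
Set 0.120(√M − √265) = 1.38944: √M = 1.38944/0.120 + √265 = 11.5787 + 16.2788 = 27.8575.
M = (27.8575)² = 776.04 ppb.

M ≈ 776 ppb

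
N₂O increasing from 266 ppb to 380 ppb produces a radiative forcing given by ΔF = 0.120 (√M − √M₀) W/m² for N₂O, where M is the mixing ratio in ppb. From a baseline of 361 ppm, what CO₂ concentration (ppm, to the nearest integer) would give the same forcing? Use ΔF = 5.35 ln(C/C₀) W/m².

N₂O forcing: 0.120 × (√380 − √266) = 0.120 × (19.4936 − 16.3095) = 0.120 × 3.1841 = 0.38209 W/m².
Set 5.35 ln(C/361) = 0.38209: ln(C/361) = 0.38209/5.35 = 0.07142, so C = 361 × e^0.07142 = 361 × 1.07403 = 387.72 ppm.

C ≈ 388 ppm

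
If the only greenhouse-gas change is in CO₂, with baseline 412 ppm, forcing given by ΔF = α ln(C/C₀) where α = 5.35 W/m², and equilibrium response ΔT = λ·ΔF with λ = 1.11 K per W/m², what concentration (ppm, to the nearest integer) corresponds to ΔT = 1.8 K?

C ≈ 558 ppm

Required forcing: ΔF = ΔT/λ = 1.8/1.11 = 1.6216 W/m².
Then ln(C/412) = ΔF/5.35 = 1.6216/5.35 = 0.30310.
So C = 412 × e^0.30310 = 412 × 1.35405 = 557.87 ppm.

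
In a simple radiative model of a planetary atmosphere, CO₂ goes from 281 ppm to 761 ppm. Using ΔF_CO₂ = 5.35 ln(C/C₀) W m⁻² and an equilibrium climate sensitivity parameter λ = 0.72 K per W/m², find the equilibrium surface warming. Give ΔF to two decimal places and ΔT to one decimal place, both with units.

ΔF = 5.33 W/m²; ΔT = 3.8 K

CO₂: 5.35 × ln(761/281) = 5.35 × ln(2.70819) = 5.35 × 0.99628 = 5.3301 W/m².
ΔT = λ ΔF = 0.72 × 5.33 = 3.8376 K.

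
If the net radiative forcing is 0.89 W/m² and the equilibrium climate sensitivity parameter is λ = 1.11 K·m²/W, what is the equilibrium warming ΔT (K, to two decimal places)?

ΔT = λ ΔF = 1.11 × 0.89 = 0.9879 K.

ΔT = 0.99 K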